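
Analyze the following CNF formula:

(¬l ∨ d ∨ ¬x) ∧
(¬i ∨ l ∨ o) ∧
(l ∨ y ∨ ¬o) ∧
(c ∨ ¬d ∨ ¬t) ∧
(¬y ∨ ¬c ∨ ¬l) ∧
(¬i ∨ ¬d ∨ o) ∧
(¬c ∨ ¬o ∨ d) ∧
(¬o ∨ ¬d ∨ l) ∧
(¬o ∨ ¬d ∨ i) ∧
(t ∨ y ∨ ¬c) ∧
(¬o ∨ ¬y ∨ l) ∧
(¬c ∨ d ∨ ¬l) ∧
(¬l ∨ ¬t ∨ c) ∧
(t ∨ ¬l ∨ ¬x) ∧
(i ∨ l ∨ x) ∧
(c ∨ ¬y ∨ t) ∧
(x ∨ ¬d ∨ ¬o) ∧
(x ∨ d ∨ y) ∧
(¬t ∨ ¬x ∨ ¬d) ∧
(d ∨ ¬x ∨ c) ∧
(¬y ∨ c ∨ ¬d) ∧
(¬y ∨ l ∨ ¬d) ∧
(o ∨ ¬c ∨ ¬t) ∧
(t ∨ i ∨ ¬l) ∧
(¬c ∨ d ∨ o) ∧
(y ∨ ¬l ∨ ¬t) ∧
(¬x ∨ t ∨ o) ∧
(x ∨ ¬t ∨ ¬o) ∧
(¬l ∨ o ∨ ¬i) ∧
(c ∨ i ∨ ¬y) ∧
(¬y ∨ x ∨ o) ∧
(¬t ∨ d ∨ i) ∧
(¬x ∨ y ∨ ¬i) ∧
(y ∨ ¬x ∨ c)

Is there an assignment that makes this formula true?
No

No, the formula is not satisfiable.

No assignment of truth values to the variables can make all 34 clauses true simultaneously.

The formula is UNSAT (unsatisfiable).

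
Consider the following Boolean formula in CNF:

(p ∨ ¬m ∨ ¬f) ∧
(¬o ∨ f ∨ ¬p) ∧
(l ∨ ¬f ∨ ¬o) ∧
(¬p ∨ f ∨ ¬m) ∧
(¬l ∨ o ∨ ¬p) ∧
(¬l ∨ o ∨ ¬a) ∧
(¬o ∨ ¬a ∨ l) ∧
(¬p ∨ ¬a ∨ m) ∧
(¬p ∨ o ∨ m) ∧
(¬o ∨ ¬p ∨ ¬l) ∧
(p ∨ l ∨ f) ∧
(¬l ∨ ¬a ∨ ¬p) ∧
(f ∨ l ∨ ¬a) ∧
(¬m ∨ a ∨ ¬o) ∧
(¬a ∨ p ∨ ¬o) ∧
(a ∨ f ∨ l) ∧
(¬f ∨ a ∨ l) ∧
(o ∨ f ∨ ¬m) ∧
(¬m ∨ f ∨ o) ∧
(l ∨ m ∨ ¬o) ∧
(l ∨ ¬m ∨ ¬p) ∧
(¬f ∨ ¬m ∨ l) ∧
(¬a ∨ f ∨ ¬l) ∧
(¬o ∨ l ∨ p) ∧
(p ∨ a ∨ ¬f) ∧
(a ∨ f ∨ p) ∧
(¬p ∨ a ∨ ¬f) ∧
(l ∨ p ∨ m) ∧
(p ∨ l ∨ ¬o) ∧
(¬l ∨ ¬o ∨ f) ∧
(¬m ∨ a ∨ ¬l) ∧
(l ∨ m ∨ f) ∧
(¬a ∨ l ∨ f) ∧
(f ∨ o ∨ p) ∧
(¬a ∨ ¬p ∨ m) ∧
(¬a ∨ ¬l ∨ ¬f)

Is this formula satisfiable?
No

No, the formula is not satisfiable.

No assignment of truth values to the variables can make all 36 clauses true simultaneously.

The formula is UNSAT (unsatisfiable).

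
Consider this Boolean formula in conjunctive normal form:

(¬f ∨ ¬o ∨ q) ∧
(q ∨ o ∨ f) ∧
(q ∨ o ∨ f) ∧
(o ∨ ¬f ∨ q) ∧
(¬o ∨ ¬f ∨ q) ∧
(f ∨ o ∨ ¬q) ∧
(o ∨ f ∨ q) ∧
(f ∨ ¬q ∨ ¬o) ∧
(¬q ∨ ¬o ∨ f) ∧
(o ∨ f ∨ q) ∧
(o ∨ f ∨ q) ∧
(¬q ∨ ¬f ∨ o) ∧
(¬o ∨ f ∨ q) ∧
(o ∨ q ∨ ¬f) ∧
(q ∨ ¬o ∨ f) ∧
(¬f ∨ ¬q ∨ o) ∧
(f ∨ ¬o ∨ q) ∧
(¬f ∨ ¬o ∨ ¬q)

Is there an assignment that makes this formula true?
No

No, the formula is not satisfiable.

No assignment of truth values to the variables can make all 18 clauses true simultaneously.

The formula is UNSAT (unsatisfiable).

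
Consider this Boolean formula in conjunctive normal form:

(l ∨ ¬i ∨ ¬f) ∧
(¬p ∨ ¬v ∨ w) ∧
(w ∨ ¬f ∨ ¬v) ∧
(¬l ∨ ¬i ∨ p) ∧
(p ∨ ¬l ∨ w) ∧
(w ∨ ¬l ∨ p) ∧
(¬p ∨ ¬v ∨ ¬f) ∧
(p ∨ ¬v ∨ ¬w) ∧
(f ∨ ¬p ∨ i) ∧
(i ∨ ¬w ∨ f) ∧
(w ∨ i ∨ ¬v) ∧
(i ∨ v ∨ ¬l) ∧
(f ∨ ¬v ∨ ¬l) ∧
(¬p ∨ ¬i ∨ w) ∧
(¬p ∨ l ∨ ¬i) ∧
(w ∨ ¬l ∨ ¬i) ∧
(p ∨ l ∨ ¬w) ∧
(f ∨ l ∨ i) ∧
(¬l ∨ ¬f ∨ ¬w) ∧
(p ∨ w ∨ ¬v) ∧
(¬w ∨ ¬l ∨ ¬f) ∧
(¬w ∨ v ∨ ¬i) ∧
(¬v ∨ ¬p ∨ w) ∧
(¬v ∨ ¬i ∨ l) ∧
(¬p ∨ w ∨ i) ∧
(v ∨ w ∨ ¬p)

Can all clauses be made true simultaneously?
Yes

Yes, the formula is satisfiable.

One satisfying assignment is: l=False, w=False, f=False, p=False, v=False, i=True

Verification: With this assignment, all 26 clauses evaluate to true.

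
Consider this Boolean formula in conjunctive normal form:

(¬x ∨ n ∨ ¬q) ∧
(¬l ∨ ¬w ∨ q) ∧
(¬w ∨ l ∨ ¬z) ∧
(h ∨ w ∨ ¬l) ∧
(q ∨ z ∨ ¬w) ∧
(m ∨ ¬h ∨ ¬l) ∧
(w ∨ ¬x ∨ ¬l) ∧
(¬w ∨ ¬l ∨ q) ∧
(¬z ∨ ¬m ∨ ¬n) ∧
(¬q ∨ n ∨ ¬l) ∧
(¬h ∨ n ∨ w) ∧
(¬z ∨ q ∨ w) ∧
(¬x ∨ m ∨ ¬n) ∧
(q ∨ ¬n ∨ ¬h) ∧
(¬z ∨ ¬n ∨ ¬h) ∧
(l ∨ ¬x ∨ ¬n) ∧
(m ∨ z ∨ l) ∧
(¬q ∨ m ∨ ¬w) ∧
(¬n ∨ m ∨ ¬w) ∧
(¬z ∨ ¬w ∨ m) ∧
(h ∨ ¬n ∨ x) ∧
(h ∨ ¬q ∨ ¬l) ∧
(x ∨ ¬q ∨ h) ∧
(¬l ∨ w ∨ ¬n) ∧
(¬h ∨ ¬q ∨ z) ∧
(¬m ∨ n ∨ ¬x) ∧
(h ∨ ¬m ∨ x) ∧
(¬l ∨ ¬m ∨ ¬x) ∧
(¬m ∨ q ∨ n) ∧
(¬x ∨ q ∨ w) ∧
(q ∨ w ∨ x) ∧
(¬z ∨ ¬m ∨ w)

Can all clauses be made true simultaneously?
No

No, the formula is not satisfiable.

No assignment of truth values to the variables can make all 32 clauses true simultaneously.

The formula is UNSAT (unsatisfiable).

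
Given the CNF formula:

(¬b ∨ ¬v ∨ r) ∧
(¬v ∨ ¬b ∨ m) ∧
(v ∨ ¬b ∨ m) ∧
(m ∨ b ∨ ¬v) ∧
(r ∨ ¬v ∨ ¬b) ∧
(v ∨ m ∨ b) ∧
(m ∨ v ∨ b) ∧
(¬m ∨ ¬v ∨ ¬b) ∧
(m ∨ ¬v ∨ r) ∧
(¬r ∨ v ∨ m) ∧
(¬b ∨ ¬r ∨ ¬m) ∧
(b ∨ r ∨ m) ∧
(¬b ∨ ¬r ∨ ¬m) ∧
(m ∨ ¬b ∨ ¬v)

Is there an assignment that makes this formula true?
Yes

Yes, the formula is satisfiable.

One satisfying assignment is: b=False, v=True, m=True, r=True

Verification: With this assignment, all 14 clauses evaluate to true.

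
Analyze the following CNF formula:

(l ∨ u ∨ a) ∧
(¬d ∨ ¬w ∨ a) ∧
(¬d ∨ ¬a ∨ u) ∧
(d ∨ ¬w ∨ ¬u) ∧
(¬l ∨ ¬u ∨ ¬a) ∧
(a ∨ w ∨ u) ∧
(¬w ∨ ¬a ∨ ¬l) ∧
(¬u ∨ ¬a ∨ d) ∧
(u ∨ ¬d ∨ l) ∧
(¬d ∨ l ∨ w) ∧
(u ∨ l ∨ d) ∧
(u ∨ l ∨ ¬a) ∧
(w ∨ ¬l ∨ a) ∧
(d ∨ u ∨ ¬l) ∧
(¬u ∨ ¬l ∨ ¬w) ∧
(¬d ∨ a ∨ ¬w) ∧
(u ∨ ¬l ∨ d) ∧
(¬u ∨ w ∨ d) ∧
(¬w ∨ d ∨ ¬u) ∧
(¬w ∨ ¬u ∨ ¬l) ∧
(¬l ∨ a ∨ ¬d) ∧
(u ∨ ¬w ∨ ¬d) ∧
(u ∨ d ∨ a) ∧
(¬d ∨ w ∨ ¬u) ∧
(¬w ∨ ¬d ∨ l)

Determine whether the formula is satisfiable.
No

No, the formula is not satisfiable.

No assignment of truth values to the variables can make all 25 clauses true simultaneously.

The formula is UNSAT (unsatisfiable).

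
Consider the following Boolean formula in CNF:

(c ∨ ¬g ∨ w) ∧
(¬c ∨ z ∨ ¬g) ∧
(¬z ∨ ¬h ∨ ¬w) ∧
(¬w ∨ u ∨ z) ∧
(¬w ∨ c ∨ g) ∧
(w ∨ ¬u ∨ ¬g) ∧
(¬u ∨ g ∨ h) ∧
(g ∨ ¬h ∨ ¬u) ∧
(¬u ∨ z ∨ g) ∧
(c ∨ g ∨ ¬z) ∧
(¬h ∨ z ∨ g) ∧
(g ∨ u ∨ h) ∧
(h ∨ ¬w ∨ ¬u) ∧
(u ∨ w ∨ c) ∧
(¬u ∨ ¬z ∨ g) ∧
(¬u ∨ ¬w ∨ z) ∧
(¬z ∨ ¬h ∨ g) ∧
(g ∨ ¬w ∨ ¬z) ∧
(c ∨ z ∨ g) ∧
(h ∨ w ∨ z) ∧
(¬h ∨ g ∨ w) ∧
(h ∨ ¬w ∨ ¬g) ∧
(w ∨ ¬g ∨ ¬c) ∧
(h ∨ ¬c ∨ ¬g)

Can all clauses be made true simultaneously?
No

No, the formula is not satisfiable.

No assignment of truth values to the variables can make all 24 clauses true simultaneously.

The formula is UNSAT (unsatisfiable).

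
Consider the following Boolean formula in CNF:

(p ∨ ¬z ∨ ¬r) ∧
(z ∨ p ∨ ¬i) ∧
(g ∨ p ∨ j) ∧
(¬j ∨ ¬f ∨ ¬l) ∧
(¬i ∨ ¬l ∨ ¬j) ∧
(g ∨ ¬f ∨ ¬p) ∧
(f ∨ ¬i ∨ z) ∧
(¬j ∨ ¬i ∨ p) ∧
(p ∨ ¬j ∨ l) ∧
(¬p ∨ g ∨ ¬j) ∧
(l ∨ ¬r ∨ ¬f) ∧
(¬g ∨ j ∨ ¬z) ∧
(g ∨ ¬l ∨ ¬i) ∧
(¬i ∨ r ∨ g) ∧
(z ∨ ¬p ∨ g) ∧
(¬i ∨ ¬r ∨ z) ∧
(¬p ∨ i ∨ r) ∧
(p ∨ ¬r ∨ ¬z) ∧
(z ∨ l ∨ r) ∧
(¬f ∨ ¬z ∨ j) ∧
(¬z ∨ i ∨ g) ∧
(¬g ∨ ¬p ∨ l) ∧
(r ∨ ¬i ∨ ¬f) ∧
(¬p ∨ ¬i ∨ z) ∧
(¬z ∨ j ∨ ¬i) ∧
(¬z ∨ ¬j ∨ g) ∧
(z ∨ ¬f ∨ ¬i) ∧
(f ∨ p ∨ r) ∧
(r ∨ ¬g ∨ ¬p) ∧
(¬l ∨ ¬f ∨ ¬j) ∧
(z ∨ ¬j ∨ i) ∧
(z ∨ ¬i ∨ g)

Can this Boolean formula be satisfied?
Yes

Yes, the formula is satisfiable.

One satisfying assignment is: i=False, g=True, z=False, p=True, r=True, l=True, j=False, f=False

Verification: With this assignment, all 32 clauses evaluate to true.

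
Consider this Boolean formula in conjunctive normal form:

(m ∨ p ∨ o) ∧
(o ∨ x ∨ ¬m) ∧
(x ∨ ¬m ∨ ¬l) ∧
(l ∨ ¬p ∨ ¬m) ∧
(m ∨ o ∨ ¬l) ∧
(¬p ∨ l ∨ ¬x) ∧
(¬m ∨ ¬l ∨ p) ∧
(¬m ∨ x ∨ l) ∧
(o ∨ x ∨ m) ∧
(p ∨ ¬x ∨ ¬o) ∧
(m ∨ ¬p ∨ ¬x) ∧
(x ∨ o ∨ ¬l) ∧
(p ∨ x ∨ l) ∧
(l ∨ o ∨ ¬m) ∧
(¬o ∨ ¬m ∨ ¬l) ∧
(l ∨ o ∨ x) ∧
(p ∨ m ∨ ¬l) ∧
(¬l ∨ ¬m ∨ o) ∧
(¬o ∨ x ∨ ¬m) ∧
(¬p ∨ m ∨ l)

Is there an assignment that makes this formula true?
Yes

Yes, the formula is satisfiable.

One satisfying assignment is: x=False, l=True, m=False, o=True, p=True

Verification: With this assignment, all 20 clauses evaluate to true.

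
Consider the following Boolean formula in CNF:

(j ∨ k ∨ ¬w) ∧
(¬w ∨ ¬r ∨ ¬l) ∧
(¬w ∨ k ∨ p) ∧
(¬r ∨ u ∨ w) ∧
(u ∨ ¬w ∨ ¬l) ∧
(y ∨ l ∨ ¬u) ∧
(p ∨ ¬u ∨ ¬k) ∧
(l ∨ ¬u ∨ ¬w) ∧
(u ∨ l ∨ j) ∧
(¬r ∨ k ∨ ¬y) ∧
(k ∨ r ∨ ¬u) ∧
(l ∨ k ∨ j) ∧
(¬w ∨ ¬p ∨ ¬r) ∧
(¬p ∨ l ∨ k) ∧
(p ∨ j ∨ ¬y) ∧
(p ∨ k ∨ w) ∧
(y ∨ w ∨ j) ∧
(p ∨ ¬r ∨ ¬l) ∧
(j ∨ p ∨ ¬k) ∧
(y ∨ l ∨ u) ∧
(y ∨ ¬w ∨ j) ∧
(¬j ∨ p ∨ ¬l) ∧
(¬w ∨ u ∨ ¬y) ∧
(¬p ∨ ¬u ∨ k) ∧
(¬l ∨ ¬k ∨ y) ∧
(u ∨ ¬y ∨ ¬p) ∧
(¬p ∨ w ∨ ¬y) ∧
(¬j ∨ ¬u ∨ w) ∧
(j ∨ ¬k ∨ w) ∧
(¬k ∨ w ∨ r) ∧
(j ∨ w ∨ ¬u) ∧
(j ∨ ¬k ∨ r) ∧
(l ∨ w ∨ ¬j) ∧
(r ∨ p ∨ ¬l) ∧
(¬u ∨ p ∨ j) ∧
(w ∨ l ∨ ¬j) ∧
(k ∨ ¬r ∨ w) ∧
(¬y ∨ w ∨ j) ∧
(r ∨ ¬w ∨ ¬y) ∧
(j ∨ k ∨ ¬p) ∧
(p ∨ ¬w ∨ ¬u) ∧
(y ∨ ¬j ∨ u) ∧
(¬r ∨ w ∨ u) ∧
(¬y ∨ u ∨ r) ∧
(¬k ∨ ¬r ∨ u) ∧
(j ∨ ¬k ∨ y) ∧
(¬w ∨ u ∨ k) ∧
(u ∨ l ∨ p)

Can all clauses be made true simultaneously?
No

No, the formula is not satisfiable.

No assignment of truth values to the variables can make all 48 clauses true simultaneously.

The formula is UNSAT (unsatisfiable).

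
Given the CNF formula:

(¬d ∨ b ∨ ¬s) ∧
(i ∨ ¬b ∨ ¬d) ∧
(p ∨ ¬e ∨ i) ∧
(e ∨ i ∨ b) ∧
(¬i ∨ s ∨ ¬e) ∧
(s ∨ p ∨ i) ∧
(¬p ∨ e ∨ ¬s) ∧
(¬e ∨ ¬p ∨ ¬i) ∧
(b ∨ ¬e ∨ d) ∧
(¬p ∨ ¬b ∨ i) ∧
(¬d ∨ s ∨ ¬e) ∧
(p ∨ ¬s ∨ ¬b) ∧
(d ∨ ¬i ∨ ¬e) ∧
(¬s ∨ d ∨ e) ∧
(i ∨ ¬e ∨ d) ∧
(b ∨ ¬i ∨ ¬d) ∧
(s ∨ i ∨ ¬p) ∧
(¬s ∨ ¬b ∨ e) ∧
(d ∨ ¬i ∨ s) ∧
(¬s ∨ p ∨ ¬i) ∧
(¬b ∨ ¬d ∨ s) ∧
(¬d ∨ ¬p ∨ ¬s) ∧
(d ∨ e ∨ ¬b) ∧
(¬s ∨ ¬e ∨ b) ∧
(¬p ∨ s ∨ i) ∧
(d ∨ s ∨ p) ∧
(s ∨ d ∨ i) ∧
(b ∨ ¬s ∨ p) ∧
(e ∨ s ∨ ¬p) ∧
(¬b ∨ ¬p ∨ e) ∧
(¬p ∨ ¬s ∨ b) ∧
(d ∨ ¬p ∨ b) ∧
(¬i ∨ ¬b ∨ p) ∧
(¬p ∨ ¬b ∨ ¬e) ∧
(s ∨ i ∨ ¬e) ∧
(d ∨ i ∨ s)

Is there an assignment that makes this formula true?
No

No, the formula is not satisfiable.

No assignment of truth values to the variables can make all 36 clauses true simultaneously.

The formula is UNSAT (unsatisfiable).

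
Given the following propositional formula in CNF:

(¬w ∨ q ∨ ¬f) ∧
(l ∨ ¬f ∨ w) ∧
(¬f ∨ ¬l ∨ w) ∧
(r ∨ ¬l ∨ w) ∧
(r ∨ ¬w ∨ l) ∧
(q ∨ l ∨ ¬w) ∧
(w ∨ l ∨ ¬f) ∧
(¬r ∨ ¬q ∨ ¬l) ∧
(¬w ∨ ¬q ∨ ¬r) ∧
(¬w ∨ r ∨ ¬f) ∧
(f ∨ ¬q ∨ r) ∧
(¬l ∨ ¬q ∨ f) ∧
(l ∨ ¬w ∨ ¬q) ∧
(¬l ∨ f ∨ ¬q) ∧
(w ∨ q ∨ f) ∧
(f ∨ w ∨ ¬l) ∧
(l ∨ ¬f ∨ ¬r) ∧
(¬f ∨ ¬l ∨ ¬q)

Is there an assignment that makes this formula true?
Yes

Yes, the formula is satisfiable.

One satisfying assignment is: w=True, l=True, r=False, f=False, q=False

Verification: With this assignment, all 18 clauses evaluate to true.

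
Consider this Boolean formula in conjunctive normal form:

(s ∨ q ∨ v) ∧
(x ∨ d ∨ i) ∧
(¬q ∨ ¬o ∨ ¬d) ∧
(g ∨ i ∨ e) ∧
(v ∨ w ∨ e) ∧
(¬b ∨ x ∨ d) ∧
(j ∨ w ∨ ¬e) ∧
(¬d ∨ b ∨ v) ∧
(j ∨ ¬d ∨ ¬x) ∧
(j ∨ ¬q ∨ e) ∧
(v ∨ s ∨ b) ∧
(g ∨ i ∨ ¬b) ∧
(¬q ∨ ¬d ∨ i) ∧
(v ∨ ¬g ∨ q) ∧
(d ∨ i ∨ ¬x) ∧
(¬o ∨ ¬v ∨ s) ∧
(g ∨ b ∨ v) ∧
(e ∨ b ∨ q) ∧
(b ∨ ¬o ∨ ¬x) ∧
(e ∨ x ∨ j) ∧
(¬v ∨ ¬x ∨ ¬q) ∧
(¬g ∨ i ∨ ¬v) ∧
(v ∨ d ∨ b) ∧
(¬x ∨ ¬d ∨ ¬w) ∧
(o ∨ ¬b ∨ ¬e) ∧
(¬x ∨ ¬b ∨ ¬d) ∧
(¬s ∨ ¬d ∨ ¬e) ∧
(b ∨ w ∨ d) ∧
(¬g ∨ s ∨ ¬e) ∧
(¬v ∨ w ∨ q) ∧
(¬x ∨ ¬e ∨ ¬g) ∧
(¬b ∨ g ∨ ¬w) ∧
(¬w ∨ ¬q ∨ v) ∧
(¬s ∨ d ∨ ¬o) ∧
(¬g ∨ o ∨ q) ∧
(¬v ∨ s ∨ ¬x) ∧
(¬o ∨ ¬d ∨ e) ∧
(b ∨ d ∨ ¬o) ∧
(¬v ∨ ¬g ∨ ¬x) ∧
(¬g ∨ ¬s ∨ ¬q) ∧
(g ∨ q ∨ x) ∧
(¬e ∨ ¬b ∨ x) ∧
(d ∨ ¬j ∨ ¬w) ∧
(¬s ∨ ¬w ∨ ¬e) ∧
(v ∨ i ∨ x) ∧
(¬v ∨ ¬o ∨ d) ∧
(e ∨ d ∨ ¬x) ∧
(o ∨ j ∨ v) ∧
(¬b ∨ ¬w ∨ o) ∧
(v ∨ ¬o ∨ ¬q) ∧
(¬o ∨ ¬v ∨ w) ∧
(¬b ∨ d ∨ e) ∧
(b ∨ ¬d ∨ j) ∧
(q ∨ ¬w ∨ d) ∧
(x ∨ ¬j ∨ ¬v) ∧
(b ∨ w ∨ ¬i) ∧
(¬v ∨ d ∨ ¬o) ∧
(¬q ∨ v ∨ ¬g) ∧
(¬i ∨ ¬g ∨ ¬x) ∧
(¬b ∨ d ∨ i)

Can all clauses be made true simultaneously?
Yes

Yes, the formula is satisfiable.

One satisfying assignment is: b=False, j=False, e=True, v=True, x=False, i=True, g=False, d=False, w=True, o=False, q=True, s=False

Verification: With this assignment, all 60 clauses evaluate to true.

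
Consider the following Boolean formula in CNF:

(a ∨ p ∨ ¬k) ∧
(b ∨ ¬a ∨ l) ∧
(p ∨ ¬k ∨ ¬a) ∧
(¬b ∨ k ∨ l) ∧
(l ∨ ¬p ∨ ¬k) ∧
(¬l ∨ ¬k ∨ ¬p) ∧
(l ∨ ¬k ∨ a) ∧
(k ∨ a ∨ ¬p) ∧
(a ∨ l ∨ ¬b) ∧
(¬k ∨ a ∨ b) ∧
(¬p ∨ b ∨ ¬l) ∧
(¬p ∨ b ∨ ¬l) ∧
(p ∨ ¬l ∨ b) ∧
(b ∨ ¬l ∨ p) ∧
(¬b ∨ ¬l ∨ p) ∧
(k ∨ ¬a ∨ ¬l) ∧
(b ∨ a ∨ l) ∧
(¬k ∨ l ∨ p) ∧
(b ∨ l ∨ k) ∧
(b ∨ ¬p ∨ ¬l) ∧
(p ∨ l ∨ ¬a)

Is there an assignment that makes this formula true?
No

No, the formula is not satisfiable.

No assignment of truth values to the variables can make all 21 clauses true simultaneously.

The formula is UNSAT (unsatisfiable).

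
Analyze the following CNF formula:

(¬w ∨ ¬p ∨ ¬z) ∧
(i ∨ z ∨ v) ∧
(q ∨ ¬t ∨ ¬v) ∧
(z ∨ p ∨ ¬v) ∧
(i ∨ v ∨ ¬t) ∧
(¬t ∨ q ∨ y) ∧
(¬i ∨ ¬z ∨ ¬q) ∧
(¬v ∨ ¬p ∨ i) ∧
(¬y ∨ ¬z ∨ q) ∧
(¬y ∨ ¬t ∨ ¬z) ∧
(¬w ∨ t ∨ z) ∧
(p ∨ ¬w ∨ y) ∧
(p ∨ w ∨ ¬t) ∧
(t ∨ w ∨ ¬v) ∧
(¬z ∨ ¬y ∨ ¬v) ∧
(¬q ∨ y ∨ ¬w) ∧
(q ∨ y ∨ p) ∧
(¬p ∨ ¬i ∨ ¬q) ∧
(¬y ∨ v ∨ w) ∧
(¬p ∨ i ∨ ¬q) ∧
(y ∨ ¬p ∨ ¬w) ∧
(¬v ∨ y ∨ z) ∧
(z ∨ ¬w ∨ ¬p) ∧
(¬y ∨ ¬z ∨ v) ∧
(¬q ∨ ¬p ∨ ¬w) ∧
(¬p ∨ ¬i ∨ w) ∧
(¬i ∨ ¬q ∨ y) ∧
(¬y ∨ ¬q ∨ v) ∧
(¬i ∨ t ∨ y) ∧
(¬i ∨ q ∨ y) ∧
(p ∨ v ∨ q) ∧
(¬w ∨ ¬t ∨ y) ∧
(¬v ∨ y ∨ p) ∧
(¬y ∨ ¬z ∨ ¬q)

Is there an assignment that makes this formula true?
Yes

Yes, the formula is satisfiable.

One satisfying assignment is: v=False, y=False, p=True, i=False, w=False, z=True, q=False, t=False

Verification: With this assignment, all 34 clauses evaluate to true.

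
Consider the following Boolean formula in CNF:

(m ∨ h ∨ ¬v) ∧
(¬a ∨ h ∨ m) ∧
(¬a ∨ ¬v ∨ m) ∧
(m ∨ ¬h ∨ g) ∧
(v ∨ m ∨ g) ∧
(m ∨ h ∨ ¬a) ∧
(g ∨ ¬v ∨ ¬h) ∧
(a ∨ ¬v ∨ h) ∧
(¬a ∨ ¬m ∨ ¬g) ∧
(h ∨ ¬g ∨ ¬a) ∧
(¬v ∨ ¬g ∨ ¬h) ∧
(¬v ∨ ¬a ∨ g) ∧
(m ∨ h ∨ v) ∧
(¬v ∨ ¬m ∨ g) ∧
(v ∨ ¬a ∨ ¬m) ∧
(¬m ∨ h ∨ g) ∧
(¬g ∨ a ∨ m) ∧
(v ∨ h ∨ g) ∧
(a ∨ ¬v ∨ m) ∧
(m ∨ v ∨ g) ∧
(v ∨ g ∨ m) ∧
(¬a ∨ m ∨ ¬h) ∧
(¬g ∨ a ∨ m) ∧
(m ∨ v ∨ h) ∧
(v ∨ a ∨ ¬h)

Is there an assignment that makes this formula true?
Yes

Yes, the formula is satisfiable.

One satisfying assignment is: v=False, g=True, h=False, a=False, m=True

Verification: With this assignment, all 25 clauses evaluate to true.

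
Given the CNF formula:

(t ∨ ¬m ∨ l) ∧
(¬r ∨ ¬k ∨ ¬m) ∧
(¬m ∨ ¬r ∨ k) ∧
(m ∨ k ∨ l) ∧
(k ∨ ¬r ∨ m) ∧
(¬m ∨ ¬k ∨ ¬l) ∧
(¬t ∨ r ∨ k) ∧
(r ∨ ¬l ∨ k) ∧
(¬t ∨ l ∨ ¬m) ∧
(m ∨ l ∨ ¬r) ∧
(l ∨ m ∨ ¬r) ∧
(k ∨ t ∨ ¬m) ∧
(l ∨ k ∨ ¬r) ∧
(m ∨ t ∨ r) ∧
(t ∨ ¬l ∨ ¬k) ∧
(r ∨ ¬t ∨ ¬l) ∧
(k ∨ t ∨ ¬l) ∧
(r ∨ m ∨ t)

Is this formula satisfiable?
Yes

Yes, the formula is satisfiable.

One satisfying assignment is: t=True, l=False, m=False, k=True, r=False

Verification: With this assignment, all 18 clauses evaluate to true.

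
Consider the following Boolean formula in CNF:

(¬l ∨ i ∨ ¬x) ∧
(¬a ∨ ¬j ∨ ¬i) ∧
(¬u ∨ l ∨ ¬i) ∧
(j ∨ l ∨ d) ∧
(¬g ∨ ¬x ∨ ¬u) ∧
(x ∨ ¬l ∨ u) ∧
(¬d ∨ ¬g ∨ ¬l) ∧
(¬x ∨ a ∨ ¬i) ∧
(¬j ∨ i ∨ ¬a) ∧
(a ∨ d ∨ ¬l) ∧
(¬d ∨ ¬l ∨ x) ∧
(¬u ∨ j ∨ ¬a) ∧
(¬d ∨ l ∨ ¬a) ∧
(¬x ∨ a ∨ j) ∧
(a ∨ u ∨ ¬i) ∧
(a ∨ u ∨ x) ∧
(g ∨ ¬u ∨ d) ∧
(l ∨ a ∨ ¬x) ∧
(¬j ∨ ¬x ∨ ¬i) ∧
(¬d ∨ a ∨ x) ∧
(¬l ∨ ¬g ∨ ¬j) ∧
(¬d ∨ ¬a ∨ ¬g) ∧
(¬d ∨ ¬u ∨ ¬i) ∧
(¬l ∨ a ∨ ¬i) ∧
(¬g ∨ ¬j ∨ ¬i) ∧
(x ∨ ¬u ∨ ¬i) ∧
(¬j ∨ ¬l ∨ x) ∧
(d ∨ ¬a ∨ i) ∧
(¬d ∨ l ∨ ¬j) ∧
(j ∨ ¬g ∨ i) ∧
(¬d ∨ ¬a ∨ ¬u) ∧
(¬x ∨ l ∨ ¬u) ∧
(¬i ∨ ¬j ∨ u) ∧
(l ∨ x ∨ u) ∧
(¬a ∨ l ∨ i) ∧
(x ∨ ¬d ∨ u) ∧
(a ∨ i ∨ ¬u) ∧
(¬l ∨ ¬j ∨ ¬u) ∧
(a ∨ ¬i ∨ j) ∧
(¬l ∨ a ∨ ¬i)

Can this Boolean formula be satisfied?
Yes

Yes, the formula is satisfiable.

One satisfying assignment is: a=True, g=False, l=True, i=True, j=False, d=False, u=False, x=True

Verification: With this assignment, all 40 clauses evaluate to true.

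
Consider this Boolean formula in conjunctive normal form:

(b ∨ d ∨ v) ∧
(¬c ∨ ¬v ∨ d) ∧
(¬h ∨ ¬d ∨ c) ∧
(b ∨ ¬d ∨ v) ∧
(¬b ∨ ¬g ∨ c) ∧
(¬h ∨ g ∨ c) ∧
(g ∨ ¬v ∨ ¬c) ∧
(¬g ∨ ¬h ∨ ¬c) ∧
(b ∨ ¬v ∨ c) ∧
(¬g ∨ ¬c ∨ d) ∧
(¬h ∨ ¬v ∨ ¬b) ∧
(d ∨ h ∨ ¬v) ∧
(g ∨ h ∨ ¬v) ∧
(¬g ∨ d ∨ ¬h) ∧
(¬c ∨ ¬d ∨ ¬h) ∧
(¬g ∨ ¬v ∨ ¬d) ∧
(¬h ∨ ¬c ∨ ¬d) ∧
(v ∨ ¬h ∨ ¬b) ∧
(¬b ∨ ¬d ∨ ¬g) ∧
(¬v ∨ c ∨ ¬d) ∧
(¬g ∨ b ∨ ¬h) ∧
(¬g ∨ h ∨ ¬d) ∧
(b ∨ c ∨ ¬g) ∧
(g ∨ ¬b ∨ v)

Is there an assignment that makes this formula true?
No

No, the formula is not satisfiable.

No assignment of truth values to the variables can make all 24 clauses true simultaneously.

The formula is UNSAT (unsatisfiable).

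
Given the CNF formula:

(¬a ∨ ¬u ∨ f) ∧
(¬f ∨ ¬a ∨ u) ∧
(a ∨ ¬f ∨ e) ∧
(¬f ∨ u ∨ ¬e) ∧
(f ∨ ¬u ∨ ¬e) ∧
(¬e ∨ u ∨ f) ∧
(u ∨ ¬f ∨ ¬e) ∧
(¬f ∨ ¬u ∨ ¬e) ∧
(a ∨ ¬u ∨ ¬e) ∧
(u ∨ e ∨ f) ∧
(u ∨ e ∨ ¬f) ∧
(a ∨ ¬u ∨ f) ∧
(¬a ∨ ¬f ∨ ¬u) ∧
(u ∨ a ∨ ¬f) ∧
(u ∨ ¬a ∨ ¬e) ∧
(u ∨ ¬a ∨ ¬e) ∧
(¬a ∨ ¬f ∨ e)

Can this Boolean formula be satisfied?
No

No, the formula is not satisfiable.

No assignment of truth values to the variables can make all 17 clauses true simultaneously.

The formula is UNSAT (unsatisfiable).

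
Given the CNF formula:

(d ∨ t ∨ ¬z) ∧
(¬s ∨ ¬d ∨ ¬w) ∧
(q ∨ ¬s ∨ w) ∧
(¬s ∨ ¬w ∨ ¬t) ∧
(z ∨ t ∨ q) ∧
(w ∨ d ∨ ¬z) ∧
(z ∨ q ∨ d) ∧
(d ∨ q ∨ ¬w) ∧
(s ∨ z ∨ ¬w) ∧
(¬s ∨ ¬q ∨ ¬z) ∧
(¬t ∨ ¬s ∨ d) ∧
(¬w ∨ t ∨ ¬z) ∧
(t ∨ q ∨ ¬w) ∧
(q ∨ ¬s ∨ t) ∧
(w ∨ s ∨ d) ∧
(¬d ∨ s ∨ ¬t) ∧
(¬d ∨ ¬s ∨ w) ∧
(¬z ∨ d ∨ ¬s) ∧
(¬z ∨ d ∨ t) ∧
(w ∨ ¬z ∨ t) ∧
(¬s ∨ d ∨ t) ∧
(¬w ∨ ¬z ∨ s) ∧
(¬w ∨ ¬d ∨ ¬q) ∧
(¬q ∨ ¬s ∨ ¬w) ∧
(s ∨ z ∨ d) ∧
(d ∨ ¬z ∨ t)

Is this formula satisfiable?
Yes

Yes, the formula is satisfiable.

One satisfying assignment is: q=True, s=False, t=False, z=False, w=False, d=True

Verification: With this assignment, all 26 clauses evaluate to true.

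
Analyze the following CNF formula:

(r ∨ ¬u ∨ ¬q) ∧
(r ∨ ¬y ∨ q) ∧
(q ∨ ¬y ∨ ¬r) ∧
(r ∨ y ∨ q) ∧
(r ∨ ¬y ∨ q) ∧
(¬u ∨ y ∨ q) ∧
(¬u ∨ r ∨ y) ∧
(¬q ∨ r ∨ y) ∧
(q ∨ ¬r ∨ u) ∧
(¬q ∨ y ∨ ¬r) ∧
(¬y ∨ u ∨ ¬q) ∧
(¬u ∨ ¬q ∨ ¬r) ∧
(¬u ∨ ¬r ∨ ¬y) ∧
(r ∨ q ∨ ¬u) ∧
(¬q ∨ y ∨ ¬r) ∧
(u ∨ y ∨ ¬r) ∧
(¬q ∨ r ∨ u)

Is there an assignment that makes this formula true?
No

No, the formula is not satisfiable.

No assignment of truth values to the variables can make all 17 clauses true simultaneously.

The formula is UNSAT (unsatisfiable).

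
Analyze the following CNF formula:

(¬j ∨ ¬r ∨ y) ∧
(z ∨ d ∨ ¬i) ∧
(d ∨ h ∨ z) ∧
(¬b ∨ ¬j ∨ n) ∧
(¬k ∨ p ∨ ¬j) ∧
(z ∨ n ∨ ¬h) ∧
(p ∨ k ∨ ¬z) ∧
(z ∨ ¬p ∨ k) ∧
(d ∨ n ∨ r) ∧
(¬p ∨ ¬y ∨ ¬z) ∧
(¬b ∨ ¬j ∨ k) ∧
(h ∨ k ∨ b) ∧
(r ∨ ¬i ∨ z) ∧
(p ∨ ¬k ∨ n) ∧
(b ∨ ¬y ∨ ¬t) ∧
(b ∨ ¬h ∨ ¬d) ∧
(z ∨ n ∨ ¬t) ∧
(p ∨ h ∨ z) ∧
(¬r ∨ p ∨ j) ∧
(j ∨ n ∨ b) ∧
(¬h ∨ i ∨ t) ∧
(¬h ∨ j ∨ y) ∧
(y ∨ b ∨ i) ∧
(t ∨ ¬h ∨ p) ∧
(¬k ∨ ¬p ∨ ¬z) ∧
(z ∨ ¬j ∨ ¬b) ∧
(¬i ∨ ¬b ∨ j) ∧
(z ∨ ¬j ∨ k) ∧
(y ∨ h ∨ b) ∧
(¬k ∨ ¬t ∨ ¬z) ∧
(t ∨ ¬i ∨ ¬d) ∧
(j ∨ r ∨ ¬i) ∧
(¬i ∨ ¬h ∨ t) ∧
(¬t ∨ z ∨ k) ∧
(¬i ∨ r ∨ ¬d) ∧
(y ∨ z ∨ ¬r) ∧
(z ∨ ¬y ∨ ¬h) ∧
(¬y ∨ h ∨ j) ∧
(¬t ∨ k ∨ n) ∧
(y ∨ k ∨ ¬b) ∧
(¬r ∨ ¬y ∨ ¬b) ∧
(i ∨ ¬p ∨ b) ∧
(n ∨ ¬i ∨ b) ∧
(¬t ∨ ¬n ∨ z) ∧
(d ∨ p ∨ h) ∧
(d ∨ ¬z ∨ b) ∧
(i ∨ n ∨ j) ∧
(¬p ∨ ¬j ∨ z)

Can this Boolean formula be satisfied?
Yes

Yes, the formula is satisfiable.

One satisfying assignment is: y=False, r=False, b=True, j=False, h=False, n=True, z=True, i=False, k=True, t=False, d=True, p=False

Verification: With this assignment, all 48 clauses evaluate to true.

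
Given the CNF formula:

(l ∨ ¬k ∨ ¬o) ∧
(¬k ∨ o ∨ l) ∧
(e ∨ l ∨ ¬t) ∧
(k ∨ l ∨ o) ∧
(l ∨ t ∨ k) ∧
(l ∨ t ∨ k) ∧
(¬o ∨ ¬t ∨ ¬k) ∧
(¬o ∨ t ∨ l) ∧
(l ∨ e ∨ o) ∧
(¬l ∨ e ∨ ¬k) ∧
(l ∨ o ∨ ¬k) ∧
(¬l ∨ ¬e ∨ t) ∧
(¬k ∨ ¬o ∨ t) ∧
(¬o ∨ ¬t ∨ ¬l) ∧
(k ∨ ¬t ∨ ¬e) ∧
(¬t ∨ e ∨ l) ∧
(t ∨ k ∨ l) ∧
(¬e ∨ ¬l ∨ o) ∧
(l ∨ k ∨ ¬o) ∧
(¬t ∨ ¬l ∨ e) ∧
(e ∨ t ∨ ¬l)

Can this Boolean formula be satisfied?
No

No, the formula is not satisfiable.

No assignment of truth values to the variables can make all 21 clauses true simultaneously.

The formula is UNSAT (unsatisfiable).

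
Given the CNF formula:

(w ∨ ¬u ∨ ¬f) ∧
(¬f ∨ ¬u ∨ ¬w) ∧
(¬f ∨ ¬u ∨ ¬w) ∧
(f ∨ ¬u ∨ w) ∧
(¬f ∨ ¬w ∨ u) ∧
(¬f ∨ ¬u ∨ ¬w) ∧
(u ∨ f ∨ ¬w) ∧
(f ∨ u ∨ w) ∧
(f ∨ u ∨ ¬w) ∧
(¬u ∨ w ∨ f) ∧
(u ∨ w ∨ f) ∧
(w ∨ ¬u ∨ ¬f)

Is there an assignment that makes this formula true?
Yes

Yes, the formula is satisfiable.

One satisfying assignment is: w=False, u=False, f=True

Verification: With this assignment, all 12 clauses evaluate to true.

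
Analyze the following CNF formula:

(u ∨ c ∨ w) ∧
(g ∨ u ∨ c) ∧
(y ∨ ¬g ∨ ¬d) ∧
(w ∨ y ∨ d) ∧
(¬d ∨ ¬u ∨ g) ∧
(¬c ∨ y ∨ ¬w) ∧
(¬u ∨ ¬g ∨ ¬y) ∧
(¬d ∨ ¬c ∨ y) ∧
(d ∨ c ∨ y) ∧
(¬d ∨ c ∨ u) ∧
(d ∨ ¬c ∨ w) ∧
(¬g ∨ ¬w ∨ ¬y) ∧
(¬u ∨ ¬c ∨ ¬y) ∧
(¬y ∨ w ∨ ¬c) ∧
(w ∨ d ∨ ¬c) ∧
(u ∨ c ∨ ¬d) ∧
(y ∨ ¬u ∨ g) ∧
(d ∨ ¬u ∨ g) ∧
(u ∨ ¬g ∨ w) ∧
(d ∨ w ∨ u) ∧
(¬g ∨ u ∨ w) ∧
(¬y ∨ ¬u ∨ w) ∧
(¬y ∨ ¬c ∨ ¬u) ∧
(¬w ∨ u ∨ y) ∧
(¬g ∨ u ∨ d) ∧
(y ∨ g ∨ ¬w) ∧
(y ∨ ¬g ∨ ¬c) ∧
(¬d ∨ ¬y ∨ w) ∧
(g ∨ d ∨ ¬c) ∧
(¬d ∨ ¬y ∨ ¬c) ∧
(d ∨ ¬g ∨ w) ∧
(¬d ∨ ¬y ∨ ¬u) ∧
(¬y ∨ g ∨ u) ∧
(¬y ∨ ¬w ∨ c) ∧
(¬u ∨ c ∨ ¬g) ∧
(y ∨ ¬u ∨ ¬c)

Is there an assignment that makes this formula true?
No

No, the formula is not satisfiable.

No assignment of truth values to the variables can make all 36 clauses true simultaneously.

The formula is UNSAT (unsatisfiable).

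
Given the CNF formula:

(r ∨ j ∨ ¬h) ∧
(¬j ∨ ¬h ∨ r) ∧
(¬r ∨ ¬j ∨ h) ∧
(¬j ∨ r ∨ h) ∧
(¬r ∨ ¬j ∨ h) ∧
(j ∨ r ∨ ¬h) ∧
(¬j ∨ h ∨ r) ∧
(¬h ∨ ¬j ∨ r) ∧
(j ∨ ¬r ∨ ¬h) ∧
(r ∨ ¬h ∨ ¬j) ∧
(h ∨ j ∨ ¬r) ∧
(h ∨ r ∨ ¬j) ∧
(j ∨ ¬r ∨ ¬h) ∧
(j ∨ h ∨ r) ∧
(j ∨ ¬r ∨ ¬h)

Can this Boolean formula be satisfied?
Yes

Yes, the formula is satisfiable.

One satisfying assignment is: h=True, r=True, j=True

Verification: With this assignment, all 15 clauses evaluate to true.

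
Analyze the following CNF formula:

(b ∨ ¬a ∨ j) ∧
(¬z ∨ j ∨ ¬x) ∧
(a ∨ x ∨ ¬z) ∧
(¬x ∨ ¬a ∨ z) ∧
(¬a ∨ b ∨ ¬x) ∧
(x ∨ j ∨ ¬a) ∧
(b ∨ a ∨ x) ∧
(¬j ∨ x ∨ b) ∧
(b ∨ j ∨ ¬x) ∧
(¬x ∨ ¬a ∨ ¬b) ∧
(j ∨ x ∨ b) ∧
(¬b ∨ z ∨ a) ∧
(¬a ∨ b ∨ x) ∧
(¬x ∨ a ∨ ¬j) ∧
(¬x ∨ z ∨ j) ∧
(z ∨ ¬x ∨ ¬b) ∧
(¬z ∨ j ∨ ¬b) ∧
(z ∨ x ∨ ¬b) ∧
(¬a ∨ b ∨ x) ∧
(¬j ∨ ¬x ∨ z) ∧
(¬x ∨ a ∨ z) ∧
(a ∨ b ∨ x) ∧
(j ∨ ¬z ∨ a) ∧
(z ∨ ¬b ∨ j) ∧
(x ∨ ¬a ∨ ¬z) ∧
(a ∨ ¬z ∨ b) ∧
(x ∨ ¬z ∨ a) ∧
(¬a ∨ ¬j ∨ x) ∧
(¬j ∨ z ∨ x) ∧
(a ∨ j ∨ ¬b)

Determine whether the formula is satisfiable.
No

No, the formula is not satisfiable.

No assignment of truth values to the variables can make all 30 clauses true simultaneously.

The formula is UNSAT (unsatisfiable).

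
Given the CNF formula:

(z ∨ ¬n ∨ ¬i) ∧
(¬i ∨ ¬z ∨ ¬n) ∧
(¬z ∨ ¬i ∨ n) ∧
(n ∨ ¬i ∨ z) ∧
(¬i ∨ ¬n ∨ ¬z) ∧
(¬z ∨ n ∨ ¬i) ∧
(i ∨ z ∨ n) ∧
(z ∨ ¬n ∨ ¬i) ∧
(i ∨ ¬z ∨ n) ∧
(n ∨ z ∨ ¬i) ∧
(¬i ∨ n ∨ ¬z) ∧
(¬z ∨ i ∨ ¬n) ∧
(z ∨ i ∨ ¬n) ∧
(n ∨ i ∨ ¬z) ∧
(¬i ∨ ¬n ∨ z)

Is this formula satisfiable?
No

No, the formula is not satisfiable.

No assignment of truth values to the variables can make all 15 clauses true simultaneously.

The formula is UNSAT (unsatisfiable).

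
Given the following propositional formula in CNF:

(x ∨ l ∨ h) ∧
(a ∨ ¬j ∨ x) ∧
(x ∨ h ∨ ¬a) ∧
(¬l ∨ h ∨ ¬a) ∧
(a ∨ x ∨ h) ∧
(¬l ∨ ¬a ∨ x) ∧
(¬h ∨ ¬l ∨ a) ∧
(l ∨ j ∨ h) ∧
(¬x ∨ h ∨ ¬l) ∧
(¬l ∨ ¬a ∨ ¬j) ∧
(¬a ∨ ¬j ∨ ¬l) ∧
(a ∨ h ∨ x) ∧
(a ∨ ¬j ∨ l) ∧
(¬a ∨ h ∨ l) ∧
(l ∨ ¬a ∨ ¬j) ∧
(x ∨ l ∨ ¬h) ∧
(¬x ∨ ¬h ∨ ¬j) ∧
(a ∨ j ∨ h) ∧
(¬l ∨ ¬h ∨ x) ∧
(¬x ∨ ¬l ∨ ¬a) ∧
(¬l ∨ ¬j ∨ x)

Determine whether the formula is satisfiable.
Yes

Yes, the formula is satisfiable.

One satisfying assignment is: x=True, a=False, h=True, j=False, l=False

Verification: With this assignment, all 21 clauses evaluate to true.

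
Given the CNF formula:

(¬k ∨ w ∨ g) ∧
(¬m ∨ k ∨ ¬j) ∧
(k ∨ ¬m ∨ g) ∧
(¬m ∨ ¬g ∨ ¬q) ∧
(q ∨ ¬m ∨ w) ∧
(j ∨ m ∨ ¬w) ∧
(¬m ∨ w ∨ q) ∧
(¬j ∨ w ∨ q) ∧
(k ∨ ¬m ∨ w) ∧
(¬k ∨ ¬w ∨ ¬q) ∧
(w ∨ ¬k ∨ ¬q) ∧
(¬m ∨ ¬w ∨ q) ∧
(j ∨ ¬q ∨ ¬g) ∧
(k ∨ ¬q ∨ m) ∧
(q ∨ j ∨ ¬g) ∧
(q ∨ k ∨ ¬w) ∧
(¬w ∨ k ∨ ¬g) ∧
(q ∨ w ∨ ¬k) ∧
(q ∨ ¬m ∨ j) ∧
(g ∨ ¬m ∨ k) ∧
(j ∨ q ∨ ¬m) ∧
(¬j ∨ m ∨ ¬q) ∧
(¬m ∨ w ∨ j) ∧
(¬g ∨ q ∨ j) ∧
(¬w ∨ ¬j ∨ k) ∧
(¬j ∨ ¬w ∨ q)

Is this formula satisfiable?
Yes

Yes, the formula is satisfiable.

One satisfying assignment is: q=False, m=False, w=False, g=False, j=False, k=False

Verification: With this assignment, all 26 clauses evaluate to true.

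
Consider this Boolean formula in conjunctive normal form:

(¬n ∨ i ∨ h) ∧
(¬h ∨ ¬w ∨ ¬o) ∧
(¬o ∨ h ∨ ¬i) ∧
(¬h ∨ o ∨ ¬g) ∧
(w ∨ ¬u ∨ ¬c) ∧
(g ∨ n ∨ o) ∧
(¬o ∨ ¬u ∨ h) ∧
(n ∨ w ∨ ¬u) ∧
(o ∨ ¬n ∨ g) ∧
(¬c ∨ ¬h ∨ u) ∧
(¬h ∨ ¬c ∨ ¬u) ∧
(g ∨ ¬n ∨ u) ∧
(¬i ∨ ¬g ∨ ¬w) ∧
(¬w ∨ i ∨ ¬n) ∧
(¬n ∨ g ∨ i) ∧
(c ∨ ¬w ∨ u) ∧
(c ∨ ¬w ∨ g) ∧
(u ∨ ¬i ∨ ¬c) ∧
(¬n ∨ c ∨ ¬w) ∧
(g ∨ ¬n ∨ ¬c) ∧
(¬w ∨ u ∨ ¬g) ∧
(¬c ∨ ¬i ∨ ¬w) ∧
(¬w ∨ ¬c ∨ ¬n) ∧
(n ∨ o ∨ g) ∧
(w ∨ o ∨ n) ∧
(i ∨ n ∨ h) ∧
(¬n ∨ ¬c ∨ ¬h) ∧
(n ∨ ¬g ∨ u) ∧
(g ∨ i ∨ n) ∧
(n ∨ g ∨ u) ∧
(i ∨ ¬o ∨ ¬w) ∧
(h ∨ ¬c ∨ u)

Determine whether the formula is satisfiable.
Yes

Yes, the formula is satisfiable.

One satisfying assignment is: i=True, o=True, w=False, n=True, c=False, g=False, h=True, u=True

Verification: With this assignment, all 32 clauses evaluate to true.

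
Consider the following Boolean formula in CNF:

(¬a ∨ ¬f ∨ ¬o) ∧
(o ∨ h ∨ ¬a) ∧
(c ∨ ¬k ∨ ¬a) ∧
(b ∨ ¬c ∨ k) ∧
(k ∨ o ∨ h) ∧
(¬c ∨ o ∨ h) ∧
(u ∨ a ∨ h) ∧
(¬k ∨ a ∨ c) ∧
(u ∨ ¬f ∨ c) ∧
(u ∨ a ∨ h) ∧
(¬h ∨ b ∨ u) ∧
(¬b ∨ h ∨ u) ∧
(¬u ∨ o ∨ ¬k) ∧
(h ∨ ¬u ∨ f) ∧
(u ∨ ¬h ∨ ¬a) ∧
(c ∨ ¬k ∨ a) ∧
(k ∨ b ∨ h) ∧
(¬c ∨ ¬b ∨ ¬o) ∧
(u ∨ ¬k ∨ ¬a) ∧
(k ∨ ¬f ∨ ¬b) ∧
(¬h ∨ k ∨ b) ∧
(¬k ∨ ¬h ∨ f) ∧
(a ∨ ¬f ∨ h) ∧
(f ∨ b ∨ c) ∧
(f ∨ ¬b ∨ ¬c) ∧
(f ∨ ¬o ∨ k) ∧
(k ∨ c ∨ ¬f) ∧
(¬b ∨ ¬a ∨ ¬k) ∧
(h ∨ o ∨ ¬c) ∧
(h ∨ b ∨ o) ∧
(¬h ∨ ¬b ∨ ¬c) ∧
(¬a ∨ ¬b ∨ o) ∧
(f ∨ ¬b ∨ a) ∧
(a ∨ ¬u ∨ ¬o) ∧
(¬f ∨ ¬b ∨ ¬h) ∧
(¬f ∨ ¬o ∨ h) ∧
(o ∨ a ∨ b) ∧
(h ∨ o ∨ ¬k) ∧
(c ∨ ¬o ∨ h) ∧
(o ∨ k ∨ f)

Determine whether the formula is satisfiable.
No

No, the formula is not satisfiable.

No assignment of truth values to the variables can make all 40 clauses true simultaneously.

The formula is UNSAT (unsatisfiable).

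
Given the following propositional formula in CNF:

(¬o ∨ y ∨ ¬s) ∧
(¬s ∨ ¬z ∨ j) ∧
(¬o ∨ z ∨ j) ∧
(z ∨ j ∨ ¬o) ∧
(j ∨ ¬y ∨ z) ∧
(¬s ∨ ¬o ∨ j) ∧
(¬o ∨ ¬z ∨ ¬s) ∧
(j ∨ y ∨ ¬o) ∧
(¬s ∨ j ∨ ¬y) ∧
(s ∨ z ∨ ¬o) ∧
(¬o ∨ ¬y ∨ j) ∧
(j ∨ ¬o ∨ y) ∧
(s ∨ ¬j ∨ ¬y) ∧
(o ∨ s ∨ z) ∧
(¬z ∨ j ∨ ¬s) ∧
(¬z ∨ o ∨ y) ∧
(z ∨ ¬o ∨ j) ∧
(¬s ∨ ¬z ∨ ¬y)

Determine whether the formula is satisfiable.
Yes

Yes, the formula is satisfiable.

One satisfying assignment is: s=False, o=False, j=False, z=True, y=True

Verification: With this assignment, all 18 clauses evaluate to true.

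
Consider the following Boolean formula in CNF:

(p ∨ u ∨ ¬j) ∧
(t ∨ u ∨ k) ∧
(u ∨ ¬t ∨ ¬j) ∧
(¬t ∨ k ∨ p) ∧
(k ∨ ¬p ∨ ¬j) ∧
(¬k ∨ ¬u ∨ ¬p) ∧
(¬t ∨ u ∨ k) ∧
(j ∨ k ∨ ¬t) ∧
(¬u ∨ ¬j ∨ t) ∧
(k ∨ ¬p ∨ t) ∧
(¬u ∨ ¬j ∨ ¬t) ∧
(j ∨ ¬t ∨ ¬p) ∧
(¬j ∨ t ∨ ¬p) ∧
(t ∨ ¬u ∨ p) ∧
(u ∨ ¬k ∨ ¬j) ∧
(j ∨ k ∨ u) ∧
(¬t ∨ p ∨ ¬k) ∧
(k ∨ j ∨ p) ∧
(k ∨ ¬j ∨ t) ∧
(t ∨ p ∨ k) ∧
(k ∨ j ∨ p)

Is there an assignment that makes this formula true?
Yes

Yes, the formula is satisfiable.

One satisfying assignment is: p=False, t=False, j=False, k=True, u=False

Verification: With this assignment, all 21 clauses evaluate to true.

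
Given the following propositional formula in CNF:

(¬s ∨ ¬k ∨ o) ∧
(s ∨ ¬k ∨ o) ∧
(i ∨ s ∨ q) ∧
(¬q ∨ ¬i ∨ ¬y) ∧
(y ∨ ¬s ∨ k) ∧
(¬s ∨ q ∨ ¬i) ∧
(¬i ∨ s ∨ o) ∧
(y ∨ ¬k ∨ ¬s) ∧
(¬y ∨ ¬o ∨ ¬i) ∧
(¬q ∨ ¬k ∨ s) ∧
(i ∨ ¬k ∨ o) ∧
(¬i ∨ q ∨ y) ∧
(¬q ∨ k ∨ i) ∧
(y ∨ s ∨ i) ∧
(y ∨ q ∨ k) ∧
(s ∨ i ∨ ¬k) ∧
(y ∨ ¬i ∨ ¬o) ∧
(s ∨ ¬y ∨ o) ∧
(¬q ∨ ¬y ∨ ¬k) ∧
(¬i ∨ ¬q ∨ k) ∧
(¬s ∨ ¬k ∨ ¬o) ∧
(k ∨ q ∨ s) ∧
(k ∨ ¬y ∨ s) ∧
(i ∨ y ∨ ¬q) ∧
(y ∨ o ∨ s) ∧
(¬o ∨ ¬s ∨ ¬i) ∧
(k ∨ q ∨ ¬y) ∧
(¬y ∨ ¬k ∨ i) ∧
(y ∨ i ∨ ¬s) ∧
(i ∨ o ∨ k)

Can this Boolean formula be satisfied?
No

No, the formula is not satisfiable.

No assignment of truth values to the variables can make all 30 clauses true simultaneously.

The formula is UNSAT (unsatisfiable).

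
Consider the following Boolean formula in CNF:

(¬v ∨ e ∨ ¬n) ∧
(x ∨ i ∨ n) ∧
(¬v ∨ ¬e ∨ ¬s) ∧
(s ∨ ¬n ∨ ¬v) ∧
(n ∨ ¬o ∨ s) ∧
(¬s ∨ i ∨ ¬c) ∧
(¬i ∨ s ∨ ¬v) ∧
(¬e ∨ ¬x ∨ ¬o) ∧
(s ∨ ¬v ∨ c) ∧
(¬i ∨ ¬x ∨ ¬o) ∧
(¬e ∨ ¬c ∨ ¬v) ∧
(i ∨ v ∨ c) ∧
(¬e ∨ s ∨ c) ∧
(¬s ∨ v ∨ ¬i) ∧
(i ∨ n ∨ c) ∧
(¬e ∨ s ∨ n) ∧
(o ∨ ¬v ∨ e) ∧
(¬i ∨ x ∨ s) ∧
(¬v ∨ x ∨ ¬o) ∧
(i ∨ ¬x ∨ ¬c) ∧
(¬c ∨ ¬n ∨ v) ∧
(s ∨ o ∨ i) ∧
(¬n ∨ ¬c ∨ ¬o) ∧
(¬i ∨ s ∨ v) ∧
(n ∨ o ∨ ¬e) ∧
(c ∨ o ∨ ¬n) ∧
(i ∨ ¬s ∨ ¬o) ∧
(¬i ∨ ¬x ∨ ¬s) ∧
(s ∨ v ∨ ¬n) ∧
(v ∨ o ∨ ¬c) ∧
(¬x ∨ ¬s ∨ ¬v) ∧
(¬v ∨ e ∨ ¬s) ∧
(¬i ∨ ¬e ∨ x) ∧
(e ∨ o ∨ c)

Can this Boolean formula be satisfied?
No

No, the formula is not satisfiable.

No assignment of truth values to the variables can make all 34 clauses true simultaneously.

The formula is UNSAT (unsatisfiable).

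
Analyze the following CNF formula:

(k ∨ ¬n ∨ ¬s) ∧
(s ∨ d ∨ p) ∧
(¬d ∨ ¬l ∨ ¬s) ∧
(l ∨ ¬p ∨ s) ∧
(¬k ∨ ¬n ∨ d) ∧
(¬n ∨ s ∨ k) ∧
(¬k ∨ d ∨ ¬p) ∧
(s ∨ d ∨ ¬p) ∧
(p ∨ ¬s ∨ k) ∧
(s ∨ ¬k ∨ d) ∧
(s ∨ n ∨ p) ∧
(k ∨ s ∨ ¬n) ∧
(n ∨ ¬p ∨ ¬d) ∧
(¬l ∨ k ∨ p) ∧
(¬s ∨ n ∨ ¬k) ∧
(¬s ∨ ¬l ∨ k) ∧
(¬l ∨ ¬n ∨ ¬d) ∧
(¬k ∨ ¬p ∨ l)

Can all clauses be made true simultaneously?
Yes

Yes, the formula is satisfiable.

One satisfying assignment is: d=False, l=False, s=True, n=False, p=True, k=False

Verification: With this assignment, all 18 clauses evaluate to true.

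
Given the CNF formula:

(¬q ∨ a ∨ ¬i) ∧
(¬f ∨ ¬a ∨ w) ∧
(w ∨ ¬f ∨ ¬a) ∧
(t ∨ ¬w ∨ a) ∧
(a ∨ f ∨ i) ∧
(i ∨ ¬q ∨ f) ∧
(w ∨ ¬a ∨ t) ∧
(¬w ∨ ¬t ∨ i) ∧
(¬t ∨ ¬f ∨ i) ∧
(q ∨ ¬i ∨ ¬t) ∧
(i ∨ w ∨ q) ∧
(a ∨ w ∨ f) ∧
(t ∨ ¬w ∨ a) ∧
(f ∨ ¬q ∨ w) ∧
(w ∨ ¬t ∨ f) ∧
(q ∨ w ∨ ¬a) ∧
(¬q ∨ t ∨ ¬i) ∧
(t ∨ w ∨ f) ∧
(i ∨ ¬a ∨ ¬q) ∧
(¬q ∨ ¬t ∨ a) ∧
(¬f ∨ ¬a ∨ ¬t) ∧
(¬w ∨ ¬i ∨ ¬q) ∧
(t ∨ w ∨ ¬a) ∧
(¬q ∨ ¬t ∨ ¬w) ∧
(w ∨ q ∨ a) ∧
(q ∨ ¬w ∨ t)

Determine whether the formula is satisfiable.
Yes

Yes, the formula is satisfiable.

One satisfying assignment is: t=False, i=False, w=False, a=False, f=True, q=True

Verification: With this assignment, all 26 clauses evaluate to true.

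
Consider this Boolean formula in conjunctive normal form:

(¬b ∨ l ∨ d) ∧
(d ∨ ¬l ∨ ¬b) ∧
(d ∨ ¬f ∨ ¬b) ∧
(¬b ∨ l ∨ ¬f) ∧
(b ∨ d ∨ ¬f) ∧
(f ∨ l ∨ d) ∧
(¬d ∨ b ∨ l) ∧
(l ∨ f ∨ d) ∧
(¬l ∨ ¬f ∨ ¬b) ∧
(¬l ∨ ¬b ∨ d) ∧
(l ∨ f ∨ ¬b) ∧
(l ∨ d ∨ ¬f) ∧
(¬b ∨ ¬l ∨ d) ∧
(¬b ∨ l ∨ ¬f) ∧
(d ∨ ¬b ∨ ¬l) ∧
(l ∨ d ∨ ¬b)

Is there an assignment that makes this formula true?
Yes

Yes, the formula is satisfiable.

One satisfying assignment is: l=True, d=False, b=False, f=False

Verification: With this assignment, all 16 clauses evaluate to true.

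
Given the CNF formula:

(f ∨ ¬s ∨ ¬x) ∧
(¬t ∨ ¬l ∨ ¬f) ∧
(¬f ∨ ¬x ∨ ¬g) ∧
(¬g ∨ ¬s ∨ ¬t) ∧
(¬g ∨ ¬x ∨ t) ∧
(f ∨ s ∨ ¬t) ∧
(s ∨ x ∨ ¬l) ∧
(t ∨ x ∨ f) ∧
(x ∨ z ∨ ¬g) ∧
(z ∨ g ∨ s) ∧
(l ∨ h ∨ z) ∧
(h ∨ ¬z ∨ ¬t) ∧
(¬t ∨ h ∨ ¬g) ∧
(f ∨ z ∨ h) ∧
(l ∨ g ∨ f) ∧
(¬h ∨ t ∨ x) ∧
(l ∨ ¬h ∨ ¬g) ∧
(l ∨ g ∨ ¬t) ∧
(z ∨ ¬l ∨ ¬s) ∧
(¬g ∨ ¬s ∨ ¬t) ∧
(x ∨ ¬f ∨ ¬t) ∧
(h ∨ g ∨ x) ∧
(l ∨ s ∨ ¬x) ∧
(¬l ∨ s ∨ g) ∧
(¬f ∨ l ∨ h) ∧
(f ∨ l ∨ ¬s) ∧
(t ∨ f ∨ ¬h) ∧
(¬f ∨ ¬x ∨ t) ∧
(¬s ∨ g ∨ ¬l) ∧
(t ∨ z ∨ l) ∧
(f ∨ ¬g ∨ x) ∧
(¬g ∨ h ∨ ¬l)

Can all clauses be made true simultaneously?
No

No, the formula is not satisfiable.

No assignment of truth values to the variables can make all 32 clauses true simultaneously.

The formula is UNSAT (unsatisfiable).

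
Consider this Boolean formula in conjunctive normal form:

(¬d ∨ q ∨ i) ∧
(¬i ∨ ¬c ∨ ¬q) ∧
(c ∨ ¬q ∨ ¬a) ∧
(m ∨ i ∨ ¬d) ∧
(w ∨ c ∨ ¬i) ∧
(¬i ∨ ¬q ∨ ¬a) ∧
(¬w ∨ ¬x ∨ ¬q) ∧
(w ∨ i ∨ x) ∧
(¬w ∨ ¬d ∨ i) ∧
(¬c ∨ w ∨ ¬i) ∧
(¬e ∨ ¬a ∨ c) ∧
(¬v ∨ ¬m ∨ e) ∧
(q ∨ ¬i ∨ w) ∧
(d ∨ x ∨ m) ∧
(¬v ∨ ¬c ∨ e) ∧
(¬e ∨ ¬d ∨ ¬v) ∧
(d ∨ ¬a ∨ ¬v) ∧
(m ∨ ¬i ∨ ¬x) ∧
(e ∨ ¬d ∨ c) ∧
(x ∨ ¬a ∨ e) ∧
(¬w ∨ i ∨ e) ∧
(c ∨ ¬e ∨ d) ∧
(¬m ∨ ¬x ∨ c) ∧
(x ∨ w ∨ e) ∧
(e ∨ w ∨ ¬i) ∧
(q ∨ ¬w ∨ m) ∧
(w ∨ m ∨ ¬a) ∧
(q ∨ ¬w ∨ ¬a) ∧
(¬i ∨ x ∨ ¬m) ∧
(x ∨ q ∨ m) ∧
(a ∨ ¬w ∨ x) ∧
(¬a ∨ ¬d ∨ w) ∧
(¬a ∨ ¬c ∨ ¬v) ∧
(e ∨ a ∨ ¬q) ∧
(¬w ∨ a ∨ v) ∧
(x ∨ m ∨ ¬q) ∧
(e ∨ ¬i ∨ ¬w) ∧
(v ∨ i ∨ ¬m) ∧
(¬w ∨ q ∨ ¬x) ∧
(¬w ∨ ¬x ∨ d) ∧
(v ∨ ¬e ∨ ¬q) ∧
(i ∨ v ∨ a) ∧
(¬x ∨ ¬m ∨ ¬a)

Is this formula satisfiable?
Yes

Yes, the formula is satisfiable.

One satisfying assignment is: i=False, v=True, d=False, c=False, x=True, m=False, e=False, w=False, q=False, a=False

Verification: With this assignment, all 43 clauses evaluate to true.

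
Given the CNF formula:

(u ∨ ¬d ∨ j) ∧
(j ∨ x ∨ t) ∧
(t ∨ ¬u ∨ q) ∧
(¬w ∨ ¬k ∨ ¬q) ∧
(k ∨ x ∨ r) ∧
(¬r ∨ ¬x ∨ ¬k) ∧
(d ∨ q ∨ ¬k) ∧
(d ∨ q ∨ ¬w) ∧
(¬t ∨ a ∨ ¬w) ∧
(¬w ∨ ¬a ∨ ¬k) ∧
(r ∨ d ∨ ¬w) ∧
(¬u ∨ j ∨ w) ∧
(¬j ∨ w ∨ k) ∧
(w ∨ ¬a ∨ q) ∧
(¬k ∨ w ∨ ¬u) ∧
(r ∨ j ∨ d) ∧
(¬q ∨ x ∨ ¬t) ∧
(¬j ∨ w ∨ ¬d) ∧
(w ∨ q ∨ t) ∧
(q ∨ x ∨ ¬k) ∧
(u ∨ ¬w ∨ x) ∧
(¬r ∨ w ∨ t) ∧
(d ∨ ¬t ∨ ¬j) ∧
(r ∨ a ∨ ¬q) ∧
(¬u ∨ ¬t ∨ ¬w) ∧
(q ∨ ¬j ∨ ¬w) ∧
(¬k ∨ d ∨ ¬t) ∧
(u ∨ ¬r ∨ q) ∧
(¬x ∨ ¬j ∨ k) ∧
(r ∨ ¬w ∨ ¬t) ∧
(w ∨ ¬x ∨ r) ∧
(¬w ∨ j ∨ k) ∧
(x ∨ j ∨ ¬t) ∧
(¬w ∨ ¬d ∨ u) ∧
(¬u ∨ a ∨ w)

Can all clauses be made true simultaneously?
Yes

Yes, the formula is satisfiable.

One satisfying assignment is: r=True, k=False, w=False, x=True, j=False, d=False, q=True, u=False, a=False, t=True

Verification: With this assignment, all 35 clauses evaluate to true.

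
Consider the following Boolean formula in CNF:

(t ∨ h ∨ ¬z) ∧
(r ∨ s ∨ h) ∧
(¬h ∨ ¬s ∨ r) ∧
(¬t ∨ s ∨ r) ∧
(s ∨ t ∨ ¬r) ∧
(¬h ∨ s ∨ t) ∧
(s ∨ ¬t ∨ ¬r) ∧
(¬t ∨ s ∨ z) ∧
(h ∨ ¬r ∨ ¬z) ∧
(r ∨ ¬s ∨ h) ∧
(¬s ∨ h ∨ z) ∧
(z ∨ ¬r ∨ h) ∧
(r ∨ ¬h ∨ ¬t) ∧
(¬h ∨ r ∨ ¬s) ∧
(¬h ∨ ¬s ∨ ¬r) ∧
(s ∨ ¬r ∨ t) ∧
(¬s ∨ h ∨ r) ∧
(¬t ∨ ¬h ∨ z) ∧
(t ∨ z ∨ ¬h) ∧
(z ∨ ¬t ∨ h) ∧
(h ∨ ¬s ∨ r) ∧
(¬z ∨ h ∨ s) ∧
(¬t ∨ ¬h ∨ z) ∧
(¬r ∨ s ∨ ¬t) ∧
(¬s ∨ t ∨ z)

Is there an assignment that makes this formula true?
No

No, the formula is not satisfiable.

No assignment of truth values to the variables can make all 25 clauses true simultaneously.

The formula is UNSAT (unsatisfiable).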